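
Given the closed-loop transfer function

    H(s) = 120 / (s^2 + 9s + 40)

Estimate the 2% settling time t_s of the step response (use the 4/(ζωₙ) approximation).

t_s ≈ 0.8889 s

Comparing s^2 + 9s + 40 to s^2 + 2ζωₙs + ωₙ²: ωₙ = √40 ≈ 6.325 rad/s and ζ = 9/(2·√40) ≈ 0.7115.
ζωₙ = 9/2 = 4.5, so t_s ≈ 4/(ζωₙ) = 4/4.5 ≈ 0.8889 s.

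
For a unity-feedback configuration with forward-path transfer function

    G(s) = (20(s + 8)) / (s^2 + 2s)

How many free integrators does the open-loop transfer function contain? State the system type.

Type 1

The denominator has 1 factor of s at the origin (free integrator), so this is a Type 1 system.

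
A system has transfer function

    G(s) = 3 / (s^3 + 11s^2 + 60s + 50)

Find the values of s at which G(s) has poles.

The poles are the roots of the denominator s^3 + 11s^2 + 60s + 50 = 0.
Trying s = -1: the polynomial evaluates to 0, so (s + 1) is a factor.
Dividing out leaves s^2 + 10s + 50 = 0.
The quadratic formula then gives s = -5 ± 5j.

s = -5 + 5j, -5 - 5j, -1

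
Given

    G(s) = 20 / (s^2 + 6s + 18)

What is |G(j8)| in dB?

|G(j8)|_dB ≈ -10.4 dB

Substitute s = j8: numerator = 20, denominator = -46 + j48.
|G(j8)| = |20| / |-46 + j48| = 20 / 66.483 ≈ 0.3008.
In decibels: 20·log₁₀(0.3008) ≈ -10.4 dB.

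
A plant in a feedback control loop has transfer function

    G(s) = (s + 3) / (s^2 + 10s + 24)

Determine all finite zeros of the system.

s = -3

Set the numerator to zero: s + 3 = 0.
So s = -3.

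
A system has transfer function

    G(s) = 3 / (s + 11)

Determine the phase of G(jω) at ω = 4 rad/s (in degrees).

∠G(j4) ≈ -19.98°

At s = j4: numerator = 3, denominator = 11 + j4.
∠G = ∠num − ∠den = 0° − (19.983°) = -19.98°.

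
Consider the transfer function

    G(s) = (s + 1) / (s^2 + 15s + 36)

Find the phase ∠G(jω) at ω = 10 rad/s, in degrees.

∠G(j10) ≈ -28.82°

At s = j10: numerator = 1 + j10, denominator = -64 + j150.
∠G = ∠num − ∠den = 84.289° − (113.11°) = -28.82°.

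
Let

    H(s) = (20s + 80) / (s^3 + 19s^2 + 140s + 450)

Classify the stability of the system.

The denominator s^3 + 19s^2 + 140s + 450 factors as (s^2 + 10s + 50)(s + 9), giving poles at s = -5 ± 5j, -9.
Since all poles lie strictly in the left half-plane, the system is stable.

stable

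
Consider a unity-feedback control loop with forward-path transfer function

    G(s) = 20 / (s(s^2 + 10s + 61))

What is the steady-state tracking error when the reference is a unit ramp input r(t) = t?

e_ss = 3.050

G(s) has one pole at the origin.
This is a Type 1 system. Kv = lim_{s→0} s·G(s) = 20/61.
e_ss = 1/Kv = 1/(20/61) = 61/20 ≈ 3.050.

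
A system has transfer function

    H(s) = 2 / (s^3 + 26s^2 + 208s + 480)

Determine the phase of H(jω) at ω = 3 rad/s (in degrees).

At s = j3: numerator = 2, denominator = 246 + j597.
∠H = ∠num − ∠den = 0° − (67.605°) = -67.61°.

∠H(j3) ≈ -67.61°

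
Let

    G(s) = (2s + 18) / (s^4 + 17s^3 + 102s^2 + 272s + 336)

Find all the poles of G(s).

s = -2 ± 2j, -7, -6

The poles are the roots of the denominator s^4 + 17s^3 + 102s^2 + 272s + 336 = 0.
Trying s = -7: the polynomial evaluates to 0, so (s + 7) is a factor.
Dividing out leaves s^3 + 10s^2 + 32s + 48 = 0.
This factors further as (s^2 + 4s + 8)(s + 6) = 0.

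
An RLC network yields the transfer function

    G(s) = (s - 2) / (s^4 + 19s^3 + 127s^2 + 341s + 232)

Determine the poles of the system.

s = -5 + 2j, -5 - 2j, -1, -8

The poles are the roots of the denominator s^4 + 19s^3 + 127s^2 + 341s + 232 = 0.
Trying s = -1: the polynomial evaluates to 0, so (s + 1) is a factor.
Dividing out leaves s^3 + 18s^2 + 109s + 232 = 0.
This factors further as (s^2 + 10s + 29)(s + 8) = 0.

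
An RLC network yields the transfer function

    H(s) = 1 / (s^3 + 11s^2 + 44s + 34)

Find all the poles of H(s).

The poles are the roots of the denominator s^3 + 11s^2 + 44s + 34 = 0.
Trying s = -1: the polynomial evaluates to 0, so (s + 1) is a factor.
Dividing out leaves s^2 + 10s + 34 = 0.
The quadratic formula then gives s = -5 ± 3j.

s = -1, -5 + 3j, -5 - 3j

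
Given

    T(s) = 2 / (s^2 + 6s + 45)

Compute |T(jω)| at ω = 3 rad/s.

|T(j3)| ≈ 0.04969

Substitute s = j3: numerator = 2, denominator = 36 + j18.
|T(j3)| = |2| / |36 + j18| = 2 / 40.249 ≈ 0.04969.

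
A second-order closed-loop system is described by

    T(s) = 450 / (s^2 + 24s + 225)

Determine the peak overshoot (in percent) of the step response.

Comparing s^2 + 24s + 225 to s^2 + 2ζωₙs + ωₙ²: ωₙ = 15 rad/s and ζ = 24/(2·15) = 0.8.
%OS = 100·exp(−πζ/√(1−ζ²)) = 100·exp(−π·0.8/√(1−0.8²)) ≈ 1.52%.

%OS ≈ 1.52%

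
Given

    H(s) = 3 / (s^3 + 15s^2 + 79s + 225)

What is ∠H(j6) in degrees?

At s = j6: numerator = 3, denominator = -315 + j258.
∠H = ∠num − ∠den = 0° − (140.68°) = -140.7°.

∠H(j6) ≈ -140.7°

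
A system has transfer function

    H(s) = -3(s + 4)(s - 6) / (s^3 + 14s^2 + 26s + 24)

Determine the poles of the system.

The poles are the roots of the denominator s^3 + 14s^2 + 26s + 24 = 0.
Trying s = -12: the polynomial evaluates to 0, so (s + 12) is a factor.
Dividing out leaves s^2 + 2s + 2 = 0.
The quadratic formula then gives s = -1 ± 1j.

s = -1 ± j, -12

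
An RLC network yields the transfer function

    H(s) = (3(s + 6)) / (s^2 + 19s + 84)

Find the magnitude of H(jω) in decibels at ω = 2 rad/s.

Substitute s = j2: numerator = 18 + j6, denominator = 80 + j38.
|H(j2)| = |18 + j6| / |80 + j38| = 18.974 / 88.566 ≈ 0.2142.
In decibels: 20·log₁₀(0.2142) ≈ -13.4 dB.

|H(j2)|_dB ≈ -13.4 dB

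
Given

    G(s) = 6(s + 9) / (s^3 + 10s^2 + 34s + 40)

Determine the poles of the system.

s = -3 + j, -3 - j, -4

The poles are the roots of the denominator s^3 + 10s^2 + 34s + 40 = 0.
Trying s = -4: the polynomial evaluates to 0, so (s + 4) is a factor.
Dividing out leaves s^2 + 6s + 10 = 0.
The quadratic formula then gives s = -3 ± 1j.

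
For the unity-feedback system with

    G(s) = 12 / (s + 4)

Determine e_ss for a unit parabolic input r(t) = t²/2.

G(s) has no poles at the origin.
This is a Type 0 system; Ka = lim_{s→0} s^2·G(s) = 0, so the steady-state error for a parabola input is infinite.

e_ss = ∞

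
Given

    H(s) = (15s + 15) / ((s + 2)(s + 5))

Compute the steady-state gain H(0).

Set s = 0: H(0) = (15) / (10) = 3/2.

H(0) = 3/2 ≈ 1.500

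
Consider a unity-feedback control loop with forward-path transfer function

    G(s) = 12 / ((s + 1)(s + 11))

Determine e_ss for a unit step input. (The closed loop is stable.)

G(s) has no poles at the origin.
This is a Type 0 system. Kp = lim_{s→0} G(s) = 12/11.
e_ss = 1/(1 + Kp) = 1/(1 + 12/11) = 11/23 ≈ 0.4783.

e_ss = 0.4783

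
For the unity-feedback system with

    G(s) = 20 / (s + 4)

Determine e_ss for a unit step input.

e_ss = 0.1667

G(s) has no poles at the origin.
This is a Type 0 system. Kp = lim_{s→0} G(s) = 20/4 = 5.
e_ss = 1/(1 + Kp) = 1/(1 + 5) = 1/6 ≈ 0.1667.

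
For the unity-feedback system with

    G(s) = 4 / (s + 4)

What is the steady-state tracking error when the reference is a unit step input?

G(s) has no poles at the origin.
This is a Type 0 system. Kp = lim_{s→0} G(s) = 4/4 = 1.
e_ss = 1/(1 + Kp) = 1/(1 + 1) = 1/2 ≈ 0.5000.

e_ss = 0.5000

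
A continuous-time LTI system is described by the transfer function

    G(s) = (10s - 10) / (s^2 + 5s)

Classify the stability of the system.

marginally stable

The denominator s^2 + 5s factors as s(s + 5), giving poles at s = 0, -5.
Since the simple pole(s) at s = 0 lie on the jω-axis with none in the right half-plane, the system is marginally stable.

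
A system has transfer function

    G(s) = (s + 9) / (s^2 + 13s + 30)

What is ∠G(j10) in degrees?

∠G(j10) ≈ -70.29°

At s = j10: numerator = 9 + j10, denominator = -70 + j130.
∠G = ∠num − ∠den = 48.013° − (118.30°) = -70.29°.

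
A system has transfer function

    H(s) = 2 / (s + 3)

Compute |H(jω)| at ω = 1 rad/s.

|H(j1)| ≈ 0.6325

Substitute s = j1: numerator = 2, denominator = 3 + j1.
|H(j1)| = |2| / |3 + j1| = 2 / 3.1623 ≈ 0.6325.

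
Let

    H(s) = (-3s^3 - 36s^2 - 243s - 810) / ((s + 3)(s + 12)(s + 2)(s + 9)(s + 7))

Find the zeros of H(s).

s = -6, -3 ± 6j

Set the numerator to zero: -3s^3 - 36s^2 - 243s - 810 = 0, i.e. -3·(s^3 + 12s^2 + 81s + 270) = 0.
Factoring: (s + 6)(s^2 + 6s + 45) = 0.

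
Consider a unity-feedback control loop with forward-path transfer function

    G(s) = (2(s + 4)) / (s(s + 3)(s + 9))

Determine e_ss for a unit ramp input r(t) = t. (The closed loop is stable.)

e_ss = 3.375

G(s) has one pole at the origin.
This is a Type 1 system. Kv = lim_{s→0} s·G(s) = 8/27.
e_ss = 1/Kv = 1/(8/27) = 27/8 ≈ 3.375.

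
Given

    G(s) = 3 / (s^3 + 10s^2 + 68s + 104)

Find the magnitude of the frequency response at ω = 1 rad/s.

|G(j1)| ≈ 0.02599

Substitute s = j1: numerator = 3, denominator = 94 + j67.
|G(j1)| = |3| / |94 + j67| = 3 / 115.43 ≈ 0.02599.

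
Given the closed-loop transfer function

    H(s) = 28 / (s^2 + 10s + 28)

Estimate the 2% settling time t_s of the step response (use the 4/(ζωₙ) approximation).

Comparing s^2 + 10s + 28 to s^2 + 2ζωₙs + ωₙ²: ωₙ = √28 ≈ 5.292 rad/s and ζ = 10/(2·√28) ≈ 0.9449.
ζωₙ = 10/2 = 5, so t_s ≈ 4/(ζωₙ) = 4/5 = 0.8000 s.

t_s ≈ 0.8000 s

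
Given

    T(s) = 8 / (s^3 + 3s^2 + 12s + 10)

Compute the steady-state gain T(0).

Set s = 0: T(0) = (8) / (10) = 4/5.

T(0) = 4/5 ≈ 0.8000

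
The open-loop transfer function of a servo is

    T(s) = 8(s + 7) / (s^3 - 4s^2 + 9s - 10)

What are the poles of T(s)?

The poles are the roots of the denominator s^3 - 4s^2 + 9s - 10 = 0.
Trying s = 2: the polynomial evaluates to 0, so (s - 2) is a factor.
Dividing out leaves s^2 - 2s + 5 = 0.
The quadratic formula then gives s = 1 ± 2j.

s = 1 + 2j, 1 - 2j, 2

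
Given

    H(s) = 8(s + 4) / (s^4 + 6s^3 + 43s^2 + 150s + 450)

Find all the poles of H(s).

s = 5j, -5j, -3 + 3j, -3 - 3j

The poles are the roots of the denominator s^4 + 6s^3 + 43s^2 + 150s + 450 = 0.
No real roots exist; factor into two real quadratics: (s^2 + 25)(s^2 + 6s + 18) = 0.
Each quadratic gives a conjugate pair via the quadratic formula.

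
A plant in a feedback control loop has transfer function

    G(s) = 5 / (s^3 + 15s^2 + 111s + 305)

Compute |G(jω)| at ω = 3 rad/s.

|G(j3)| ≈ 0.01428

Substitute s = j3: numerator = 5, denominator = 170 + j306.
|G(j3)| = |5| / |170 + j306| = 5 / 350.05 ≈ 0.01428.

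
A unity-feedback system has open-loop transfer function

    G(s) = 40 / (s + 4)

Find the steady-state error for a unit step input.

G(s) has no poles at the origin.
This is a Type 0 system. Kp = lim_{s→0} G(s) = 40/4 = 10.
e_ss = 1/(1 + Kp) = 1/(1 + 10) = 1/11 ≈ 0.09091.

e_ss = 0.09091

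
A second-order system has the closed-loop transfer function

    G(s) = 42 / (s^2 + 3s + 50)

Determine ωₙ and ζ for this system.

Compare the denominator to the standard form s^2 + 2ζωₙs + ωₙ².
ωₙ² = 50, so ωₙ = √50 ≈ 7.071 rad/s.
2ζωₙ = 3, so ζ = 3/(2·√50) ≈ 0.2121.

ωₙ ≈ 7.071 rad/s, ζ ≈ 0.2121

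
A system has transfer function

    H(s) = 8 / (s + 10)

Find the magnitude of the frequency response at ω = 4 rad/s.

Substitute s = j4: numerator = 8, denominator = 10 + j4.
|H(j4)| = |8| / |10 + j4| = 8 / 10.770 ≈ 0.7428.

|H(j4)| ≈ 0.7428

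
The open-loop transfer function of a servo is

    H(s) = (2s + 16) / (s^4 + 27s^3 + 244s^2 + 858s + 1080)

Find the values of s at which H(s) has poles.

The poles are the roots of the denominator s^4 + 27s^3 + 244s^2 + 858s + 1080 = 0.
Trying s = -12: the polynomial evaluates to 0, so (s + 12) is a factor.
Dividing out leaves s^3 + 15s^2 + 64s + 90 = 0.
This factors further as (s^2 + 6s + 10)(s + 9) = 0.

s = -3 + j, -3 - j, -12, -9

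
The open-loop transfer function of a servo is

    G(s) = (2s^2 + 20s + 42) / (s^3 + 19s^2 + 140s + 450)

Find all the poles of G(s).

The poles are the roots of the denominator s^3 + 19s^2 + 140s + 450 = 0.
Trying s = -9: the polynomial evaluates to 0, so (s + 9) is a factor.
Dividing out leaves s^2 + 10s + 50 = 0.
The quadratic formula then gives s = -5 ± 5j.

s = -5 ± 5j, -9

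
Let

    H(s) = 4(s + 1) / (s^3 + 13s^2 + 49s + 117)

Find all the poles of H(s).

The poles are the roots of the denominator s^3 + 13s^2 + 49s + 117 = 0.
Trying s = -9: the polynomial evaluates to 0, so (s + 9) is a factor.
Dividing out leaves s^2 + 4s + 13 = 0.
The quadratic formula then gives s = -2 ± 3j.

s = -2 + 3j, -2 - 3j, -9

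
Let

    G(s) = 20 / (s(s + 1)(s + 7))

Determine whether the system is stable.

The poles can be read from the denominator factors: s = 0, -1, -7.
Since the simple pole(s) at s = 0 lie on the jω-axis with none in the right half-plane, the system is marginally stable.

marginally stable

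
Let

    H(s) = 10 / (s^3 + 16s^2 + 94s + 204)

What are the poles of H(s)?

s = -5 ± 3j, -6

The poles are the roots of the denominator s^3 + 16s^2 + 94s + 204 = 0.
Trying s = -6: the polynomial evaluates to 0, so (s + 6) is a factor.
Dividing out leaves s^2 + 10s + 34 = 0.
The quadratic formula then gives s = -5 ± 3j.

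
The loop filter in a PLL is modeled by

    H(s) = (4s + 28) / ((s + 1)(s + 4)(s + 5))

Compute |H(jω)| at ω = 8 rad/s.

Substitute s = j8: numerator = 28 + j32, denominator = -620 - j280.
|H(j8)| = |28 + j32| / |-620 - j280| = 42.521 / 680.29 ≈ 0.06250.

|H(j8)| ≈ 0.06250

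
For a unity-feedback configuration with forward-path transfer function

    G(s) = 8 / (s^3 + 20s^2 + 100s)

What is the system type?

The denominator has 1 factor of s at the origin (free integrator), so this is a Type 1 system.

Type 1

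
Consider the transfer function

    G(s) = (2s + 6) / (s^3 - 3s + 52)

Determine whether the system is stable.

The denominator s^3 - 3s + 52 factors as (s^2 - 4s + 13)(s + 4), giving poles at s = 2 + 3j, 2 - 3j, -4.
Since the pole(s) at s = 2 ± 3j lie in the right half-plane, the system is unstable.

unstable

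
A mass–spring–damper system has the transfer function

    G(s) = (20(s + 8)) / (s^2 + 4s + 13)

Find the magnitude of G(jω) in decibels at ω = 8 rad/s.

Substitute s = j8: numerator = 160 + j160, denominator = -51 + j32.
|G(j8)| = |160 + j160| / |-51 + j32| = 226.27 / 60.208 ≈ 3.758.
In decibels: 20·log₁₀(3.758) ≈ 11.5 dB.

|G(j8)|_dB ≈ 11.5 dB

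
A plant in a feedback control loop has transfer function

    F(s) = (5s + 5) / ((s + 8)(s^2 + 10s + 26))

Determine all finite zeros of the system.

s = -1

Set the numerator to zero: 5s + 5 = 0, i.e. 5·(s + 1) = 0.
So s = -1.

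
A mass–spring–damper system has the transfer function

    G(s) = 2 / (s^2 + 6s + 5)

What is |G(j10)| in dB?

|G(j10)|_dB ≈ -35.0 dB

Substitute s = j10: numerator = 2, denominator = -95 + j60.
|G(j10)| = |2| / |-95 + j60| = 2 / 112.36 ≈ 0.01780.
In decibels: 20·log₁₀(0.01780) ≈ -35.0 dB.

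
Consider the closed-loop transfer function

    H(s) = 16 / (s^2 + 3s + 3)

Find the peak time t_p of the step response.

Comparing s^2 + 3s + 3 to s^2 + 2ζωₙs + ωₙ²: ωₙ = √3 ≈ 1.732 rad/s and ζ = 3/(2·√3) ≈ 0.8660.
ζωₙ = 3/2 = 1.5, so ω_d = ωₙ√(1−ζ²) = √(ωₙ² − (ζωₙ)²) = √(3 − 1.5²) = √0.75 ≈ 0.8660 rad/s.
t_p = π/ω_d = π/0.8660 ≈ 3.628 s.

t_p ≈ 3.628 s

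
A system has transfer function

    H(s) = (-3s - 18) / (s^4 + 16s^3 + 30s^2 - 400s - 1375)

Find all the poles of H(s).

The poles are the roots of the denominator s^4 + 16s^3 + 30s^2 - 400s - 1375 = 0.
Trying s = -11: the polynomial evaluates to 0, so (s + 11) is a factor.
Dividing out leaves s^3 + 5s^2 - 25s - 125 = 0.
This factors further as (s - 5)(s + 5)^2 = 0.

s = -11, 5, -5, -5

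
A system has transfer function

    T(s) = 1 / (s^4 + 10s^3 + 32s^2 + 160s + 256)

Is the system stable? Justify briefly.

The denominator s^4 + 10s^3 + 32s^2 + 160s + 256 factors as (s^2 + 16)(s + 8)(s + 2), giving poles at s = ±4j, -8, -2.
Since the simple pole(s) at s = ±4j lie on the jω-axis with none in the right half-plane, the system is marginally stable.

marginally stable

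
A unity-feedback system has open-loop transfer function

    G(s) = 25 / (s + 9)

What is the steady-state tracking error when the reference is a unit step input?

e_ss = 0.2647

G(s) has no poles at the origin.
This is a Type 0 system. Kp = lim_{s→0} G(s) = 25/9.
e_ss = 1/(1 + Kp) = 1/(1 + 25/9) = 9/34 ≈ 0.2647.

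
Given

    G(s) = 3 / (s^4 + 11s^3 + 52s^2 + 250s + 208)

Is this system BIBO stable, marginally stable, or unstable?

The denominator s^4 + 11s^3 + 52s^2 + 250s + 208 factors as (s + 1)(s^2 + 2s + 26)(s + 8), giving poles at s = -1, -1 ± 5j, -8.
Since all poles lie strictly in the left half-plane, the system is stable.

stable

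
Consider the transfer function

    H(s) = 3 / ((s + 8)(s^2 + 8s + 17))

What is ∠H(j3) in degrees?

∠H(j3) ≈ -92.12°

At s = j3: numerator = 3, denominator = -8 + j216.
∠H = ∠num − ∠den = 0° − (92.121°) = -92.12°.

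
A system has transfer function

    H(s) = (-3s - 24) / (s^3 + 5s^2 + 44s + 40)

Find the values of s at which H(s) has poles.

The poles are the roots of the denominator s^3 + 5s^2 + 44s + 40 = 0.
Trying s = -1: the polynomial evaluates to 0, so (s + 1) is a factor.
Dividing out leaves s^2 + 4s + 40 = 0.
The quadratic formula then gives s = -2 ± 6j.

s = -2 + 6j, -2 - 6j, -1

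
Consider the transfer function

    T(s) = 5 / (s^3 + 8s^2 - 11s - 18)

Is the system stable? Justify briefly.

unstable

The denominator s^3 + 8s^2 - 11s - 18 factors as (s - 2)(s + 1)(s + 9), giving poles at s = 2, -1, -9.
Since the pole(s) at s = 2 lie in the right half-plane, the system is unstable.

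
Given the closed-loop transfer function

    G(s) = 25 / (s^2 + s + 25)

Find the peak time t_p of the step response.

Comparing s^2 + s + 25 to s^2 + 2ζωₙs + ωₙ²: ωₙ = 5 rad/s and ζ = 1/(2·5) = 0.1.
ζωₙ = 1/2 = 0.5, so ω_d = ωₙ√(1−ζ²) = √(ωₙ² − (ζωₙ)²) = √(25 − 0.5²) = √24.75 ≈ 4.975 rad/s.
t_p = π/ω_d = π/4.975 ≈ 0.6315 s.

t_p ≈ 0.6315 s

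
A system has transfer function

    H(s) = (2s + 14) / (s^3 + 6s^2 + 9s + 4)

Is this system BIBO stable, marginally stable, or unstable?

The denominator s^3 + 6s^2 + 9s + 4 factors as (s + 1)^2(s + 4), giving poles at s = -1, -1, -4.
Since all poles lie strictly in the left half-plane, the system is stable.

stable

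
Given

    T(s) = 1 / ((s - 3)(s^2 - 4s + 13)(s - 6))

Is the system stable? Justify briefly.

The poles can be read from the denominator factors: s = 3, 2 ± 3j, 6.
Since the pole(s) at s = 3, 2 + 3j, 2 - 3j, 6 lie in the right half-plane, the system is unstable.

unstable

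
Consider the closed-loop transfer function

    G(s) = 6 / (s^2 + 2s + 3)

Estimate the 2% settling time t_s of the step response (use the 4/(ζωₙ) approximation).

Comparing s^2 + 2s + 3 to s^2 + 2ζωₙs + ωₙ²: ωₙ = √3 ≈ 1.732 rad/s and ζ = 2/(2·√3) ≈ 0.5774.
ζωₙ = 2/2 = 1, so t_s ≈ 4/(ζωₙ) = 4/1 = 4 s.

t_s ≈ 4 s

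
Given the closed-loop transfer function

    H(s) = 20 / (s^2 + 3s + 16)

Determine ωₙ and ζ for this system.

ωₙ = 4 rad/s, ζ = 0.375

Compare the denominator to the standard form s^2 + 2ζωₙs + ωₙ².
ωₙ² = 16, so ωₙ = 4 rad/s.
2ζωₙ = 3, so ζ = 3/(2·4) = 0.375.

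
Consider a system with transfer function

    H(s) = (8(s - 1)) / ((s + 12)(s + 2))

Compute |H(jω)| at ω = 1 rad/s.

Substitute s = j1: numerator = -8 + j8, denominator = 23 + j14.
|H(j1)| = |-8 + j8| / |23 + j14| = 11.314 / 26.926 ≈ 0.4202.

|H(j1)| ≈ 0.4202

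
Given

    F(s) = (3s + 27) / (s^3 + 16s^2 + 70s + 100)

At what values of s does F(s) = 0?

Set the numerator to zero: 3s + 27 = 0, i.e. 3·(s + 9) = 0.
So s = -9.

s = -9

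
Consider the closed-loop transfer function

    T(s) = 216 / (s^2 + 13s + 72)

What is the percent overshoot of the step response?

Comparing s^2 + 13s + 72 to s^2 + 2ζωₙs + ωₙ²: ωₙ = √72 ≈ 8.485 rad/s and ζ = 13/(2·√72) ≈ 0.7660.
%OS = 100·exp(−πζ/√(1−ζ²)) = 100·exp(−π·0.7660/√(1−0.7660²)) ≈ 2.37%.

%OS ≈ 2.37%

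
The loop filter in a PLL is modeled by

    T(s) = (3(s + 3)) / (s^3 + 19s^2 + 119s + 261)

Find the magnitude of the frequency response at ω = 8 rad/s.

Substitute s = j8: numerator = 9 + j24, denominator = -955 + j440.
|T(j8)| = |9 + j24| / |-955 + j440| = 25.632 / 1051.5 ≈ 0.02438.

|T(j8)| ≈ 0.02438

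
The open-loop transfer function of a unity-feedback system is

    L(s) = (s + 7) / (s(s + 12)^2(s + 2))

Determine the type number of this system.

Type 1

The denominator has 1 factor of s at the origin (free integrator), so this is a Type 1 system.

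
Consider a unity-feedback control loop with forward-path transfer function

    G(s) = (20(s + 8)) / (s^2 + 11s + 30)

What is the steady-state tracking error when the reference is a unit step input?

G(s) has no poles at the origin.
This is a Type 0 system. Kp = lim_{s→0} G(s) = 160/30 = 16/3.
e_ss = 1/(1 + Kp) = 1/(1 + 16/3) = 3/19 ≈ 0.1579.

e_ss = 0.1579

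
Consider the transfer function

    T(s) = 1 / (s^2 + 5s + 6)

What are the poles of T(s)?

s = -2, -3

The poles are the roots of the denominator s^2 + 5s + 6 = 0.
Factoring: (s + 2)(s + 3) = 0, so s = -2 and s = -3.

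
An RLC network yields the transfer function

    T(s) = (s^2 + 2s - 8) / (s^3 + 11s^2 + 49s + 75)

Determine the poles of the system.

s = -4 ± 3j, -3

The poles are the roots of the denominator s^3 + 11s^2 + 49s + 75 = 0.
Trying s = -3: the polynomial evaluates to 0, so (s + 3) is a factor.
Dividing out leaves s^2 + 8s + 25 = 0.
The quadratic formula then gives s = -4 ± 3j.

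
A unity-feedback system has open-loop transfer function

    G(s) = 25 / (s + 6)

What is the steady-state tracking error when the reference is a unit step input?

e_ss = 0.1935

G(s) has no poles at the origin.
This is a Type 0 system. Kp = lim_{s→0} G(s) = 25/6.
e_ss = 1/(1 + Kp) = 1/(1 + 25/6) = 6/31 ≈ 0.1935.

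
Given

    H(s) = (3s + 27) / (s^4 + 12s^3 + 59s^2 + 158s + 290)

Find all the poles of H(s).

The poles are the roots of the denominator s^4 + 12s^3 + 59s^2 + 158s + 290 = 0.
No real roots exist; factor into two real quadratics: (s^2 + 2s + 10)(s^2 + 10s + 29) = 0.
Each quadratic gives a conjugate pair via the quadratic formula.

s = -1 + 3j, -1 - 3j, -5 + 2j, -5 - 2j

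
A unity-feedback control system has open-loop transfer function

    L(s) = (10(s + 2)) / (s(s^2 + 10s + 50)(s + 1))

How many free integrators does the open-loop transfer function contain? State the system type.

The denominator has 1 factor of s at the origin (free integrator), so this is a Type 1 system.

Type 1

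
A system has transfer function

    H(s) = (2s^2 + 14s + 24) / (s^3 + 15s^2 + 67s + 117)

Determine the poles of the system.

The poles are the roots of the denominator s^3 + 15s^2 + 67s + 117 = 0.
Trying s = -9: the polynomial evaluates to 0, so (s + 9) is a factor.
Dividing out leaves s^2 + 6s + 13 = 0.
The quadratic formula then gives s = -3 ± 2j.

s = -3 + 2j, -3 - 2j, -9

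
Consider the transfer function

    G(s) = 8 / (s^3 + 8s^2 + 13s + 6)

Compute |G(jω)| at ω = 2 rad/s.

Substitute s = j2: numerator = 8, denominator = -26 + j18.
|G(j2)| = |8| / |-26 + j18| = 8 / 31.623 ≈ 0.2530.

|G(j2)| ≈ 0.2530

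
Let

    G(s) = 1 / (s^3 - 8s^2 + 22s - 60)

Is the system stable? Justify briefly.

The denominator s^3 - 8s^2 + 22s - 60 factors as (s - 6)(s^2 - 2s + 10), giving poles at s = 6, 1 ± 3j.
Since the pole(s) at s = 6, 1 + 3j, 1 - 3j lie in the right half-plane, the system is unstable.

unstable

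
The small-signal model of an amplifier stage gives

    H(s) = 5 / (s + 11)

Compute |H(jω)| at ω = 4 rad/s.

|H(j4)| ≈ 0.4272

Substitute s = j4: numerator = 5, denominator = 11 + j4.
|H(j4)| = |5| / |11 + j4| = 5 / 11.705 ≈ 0.4272.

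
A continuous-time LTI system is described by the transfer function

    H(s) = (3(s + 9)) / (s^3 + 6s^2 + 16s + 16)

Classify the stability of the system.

The denominator s^3 + 6s^2 + 16s + 16 factors as (s^2 + 4s + 8)(s + 2), giving poles at s = -2 + 2j, -2 - 2j, -2.
Since all poles lie strictly in the left half-plane, the system is stable.

stable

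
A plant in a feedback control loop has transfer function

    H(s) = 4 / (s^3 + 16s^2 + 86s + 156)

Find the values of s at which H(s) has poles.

s = -6, -5 ± j

The poles are the roots of the denominator s^3 + 16s^2 + 86s + 156 = 0.
Trying s = -6: the polynomial evaluates to 0, so (s + 6) is a factor.
Dividing out leaves s^2 + 10s + 26 = 0.
The quadratic formula then gives s = -5 ± 1j.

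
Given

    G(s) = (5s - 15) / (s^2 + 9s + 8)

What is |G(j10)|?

Substitute s = j10: numerator = -15 + j50, denominator = -92 + j90.
|G(j10)| = |-15 + j50| / |-92 + j90| = 52.202 / 128.70 ≈ 0.4056.

|G(j10)| ≈ 0.4056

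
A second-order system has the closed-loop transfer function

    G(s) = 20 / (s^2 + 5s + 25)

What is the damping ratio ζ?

Compare the denominator to the standard form s^2 + 2ζωₙs + ωₙ².
ωₙ² = 25, so ωₙ = 5 rad/s.
2ζωₙ = 5, so ζ = 5/(2·5) = 0.5.

ζ = 0.5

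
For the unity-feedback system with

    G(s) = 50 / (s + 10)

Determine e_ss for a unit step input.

G(s) has no poles at the origin.
This is a Type 0 system. Kp = lim_{s→0} G(s) = 50/10 = 5.
e_ss = 1/(1 + Kp) = 1/(1 + 5) = 1/6 ≈ 0.1667.

e_ss = 0.1667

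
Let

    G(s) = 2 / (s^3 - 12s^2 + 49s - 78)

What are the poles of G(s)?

The poles are the roots of the denominator s^3 - 12s^2 + 49s - 78 = 0.
Trying s = 6: the polynomial evaluates to 0, so (s - 6) is a factor.
Dividing out leaves s^2 - 6s + 13 = 0.
The quadratic formula then gives s = 3 ± 2j.

s = 6, 3 + 2j, 3 - 2j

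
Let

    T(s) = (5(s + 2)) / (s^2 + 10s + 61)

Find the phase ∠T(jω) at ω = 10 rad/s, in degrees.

∠T(j10) ≈ -32.62°

At s = j10: numerator = 10 + j50, denominator = -39 + j100.
∠T = ∠num − ∠den = 78.690° − (111.31°) = -32.62°.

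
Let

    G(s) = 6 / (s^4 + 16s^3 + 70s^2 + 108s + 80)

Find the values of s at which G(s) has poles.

s = -1 ± j, -10, -4

The poles are the roots of the denominator s^4 + 16s^3 + 70s^2 + 108s + 80 = 0.
Trying s = -10: the polynomial evaluates to 0, so (s + 10) is a factor.
Dividing out leaves s^3 + 6s^2 + 10s + 8 = 0.
This factors further as (s^2 + 2s + 2)(s + 4) = 0.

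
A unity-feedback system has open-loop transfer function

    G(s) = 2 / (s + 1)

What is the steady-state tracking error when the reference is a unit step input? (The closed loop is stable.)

G(s) has no poles at the origin.
This is a Type 0 system. Kp = lim_{s→0} G(s) = 2/1.
e_ss = 1/(1 + Kp) = 1/(1 + 2) = 1/3 ≈ 0.3333.

e_ss = 0.3333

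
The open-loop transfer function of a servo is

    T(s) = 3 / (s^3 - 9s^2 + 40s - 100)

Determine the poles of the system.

The poles are the roots of the denominator s^3 - 9s^2 + 40s - 100 = 0.
Trying s = 5: the polynomial evaluates to 0, so (s - 5) is a factor.
Dividing out leaves s^2 - 4s + 20 = 0.
The quadratic formula then gives s = 2 ± 4j.

s = 2 ± 4j, 5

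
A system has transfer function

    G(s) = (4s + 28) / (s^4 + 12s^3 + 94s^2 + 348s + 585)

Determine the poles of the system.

The poles are the roots of the denominator s^4 + 12s^3 + 94s^2 + 348s + 585 = 0.
No real roots exist; factor into two real quadratics: (s^2 + 6s + 45)(s^2 + 6s + 13) = 0.
Each quadratic gives a conjugate pair via the quadratic formula.

s = -3 + 6j, -3 - 6j, -3 + 2j, -3 - 2j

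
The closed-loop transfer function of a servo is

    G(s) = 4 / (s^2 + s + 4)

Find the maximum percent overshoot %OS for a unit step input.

%OS ≈ 44.4%

Comparing s^2 + s + 4 to s^2 + 2ζωₙs + ωₙ²: ωₙ = 2 rad/s and ζ = 1/(2·2) = 0.25.
%OS = 100·exp(−πζ/√(1−ζ²)) = 100·exp(−π·0.25/√(1−0.25²)) ≈ 44.4%.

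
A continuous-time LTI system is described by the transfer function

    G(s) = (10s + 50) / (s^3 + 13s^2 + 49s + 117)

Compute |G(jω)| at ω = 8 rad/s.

|G(j8)| ≈ 0.1301

Substitute s = j8: numerator = 50 + j80, denominator = -715 - j120.
|G(j8)| = |50 + j80| / |-715 - j120| = 94.340 / 725 ≈ 0.1301.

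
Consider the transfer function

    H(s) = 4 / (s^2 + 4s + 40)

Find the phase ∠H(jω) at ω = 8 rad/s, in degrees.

At s = j8: numerator = 4, denominator = -24 + j32.
∠H = ∠num − ∠den = 0° − (126.87°) = -126.9°.

∠H(j8) ≈ -126.9°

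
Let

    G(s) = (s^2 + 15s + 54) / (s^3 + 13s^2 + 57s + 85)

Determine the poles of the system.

s = -4 + j, -4 - j, -5

The poles are the roots of the denominator s^3 + 13s^2 + 57s + 85 = 0.
Trying s = -5: the polynomial evaluates to 0, so (s + 5) is a factor.
Dividing out leaves s^2 + 8s + 17 = 0.
The quadratic formula then gives s = -4 ± 1j.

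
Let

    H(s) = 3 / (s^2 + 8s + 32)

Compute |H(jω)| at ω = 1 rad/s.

|H(j1)| ≈ 0.09370

Substitute s = j1: numerator = 3, denominator = 31 + j8.
|H(j1)| = |3| / |31 + j8| = 3 / 32.016 ≈ 0.09370.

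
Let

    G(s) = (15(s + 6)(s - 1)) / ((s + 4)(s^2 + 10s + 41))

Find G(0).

G(0) = -45/82 ≈ -0.5488

At s = 0 each factor (s + a) contributes a and each (s^2 + bs + c) contributes c.
G(0) = 15·(6) · (-1) / ((4) · (41)) = -90/164 = -45/82.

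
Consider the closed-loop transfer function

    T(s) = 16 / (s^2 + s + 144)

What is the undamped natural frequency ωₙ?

ωₙ = 12 rad/s

Compare the denominator to the standard form s^2 + 2ζωₙs + ωₙ².
ωₙ² = 144, so ωₙ = 12 rad/s.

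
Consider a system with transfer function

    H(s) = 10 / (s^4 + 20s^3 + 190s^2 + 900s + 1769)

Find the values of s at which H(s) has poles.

The poles are the roots of the denominator s^4 + 20s^3 + 190s^2 + 900s + 1769 = 0.
No real roots exist; factor into two real quadratics: (s^2 + 10s + 61)(s^2 + 10s + 29) = 0.
Each quadratic gives a conjugate pair via the quadratic formula.

s = -5 + 6j, -5 - 6j, -5 + 2j, -5 - 2j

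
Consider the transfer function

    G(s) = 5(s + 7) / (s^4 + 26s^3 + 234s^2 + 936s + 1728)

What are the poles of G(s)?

The poles are the roots of the denominator s^4 + 26s^3 + 234s^2 + 936s + 1728 = 0.
Trying s = -8: the polynomial evaluates to 0, so (s + 8) is a factor.
Dividing out leaves s^3 + 18s^2 + 90s + 216 = 0.
This factors further as (s^2 + 6s + 18)(s + 12) = 0.

s = -3 ± 3j, -8, -12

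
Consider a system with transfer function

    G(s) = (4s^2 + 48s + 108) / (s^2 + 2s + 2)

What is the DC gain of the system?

G(0) = 54

Set s = 0: G(0) = (108) / (2) = 54.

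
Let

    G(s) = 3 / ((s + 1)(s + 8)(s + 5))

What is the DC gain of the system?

At s = 0 each factor (s + a) contributes a and each (s^2 + bs + c) contributes c.
G(0) = 3·1 / ((1) · (8) · (5)) = 3/40 = 3/40.

G(0) = 3/40 ≈ 0.07500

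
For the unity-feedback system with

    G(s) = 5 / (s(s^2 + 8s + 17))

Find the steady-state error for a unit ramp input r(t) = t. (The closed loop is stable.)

e_ss = 3.400

G(s) has one pole at the origin.
This is a Type 1 system. Kv = lim_{s→0} s·G(s) = 5/17.
e_ss = 1/Kv = 1/(5/17) = 17/5 ≈ 3.400.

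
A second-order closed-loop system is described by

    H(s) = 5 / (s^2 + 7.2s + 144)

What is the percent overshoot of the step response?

Comparing s^2 + 7.2s + 144 to s^2 + 2ζωₙs + ωₙ²: ωₙ = 12 rad/s and ζ = 7.2/(2·12) = 0.3.
%OS = 100·exp(−πζ/√(1−ζ²)) = 100·exp(−π·0.3/√(1−0.3²)) ≈ 37.2%.

%OS ≈ 37.2%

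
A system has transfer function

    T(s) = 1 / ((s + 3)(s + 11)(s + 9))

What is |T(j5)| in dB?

|T(j5)|_dB ≈ -57.2 dB

Substitute s = j5: numerator = 1, denominator = -278 + j670.
|T(j5)| = |1| / |-278 + j670| = 1 / 725.39 ≈ 0.001379.
In decibels: 20·log₁₀(0.001379) ≈ -57.2 dB.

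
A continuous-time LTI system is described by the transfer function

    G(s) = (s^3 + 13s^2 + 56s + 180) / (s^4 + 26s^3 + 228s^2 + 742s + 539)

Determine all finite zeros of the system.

Set the numerator to zero: s^3 + 13s^2 + 56s + 180 = 0.
Factoring: (s^2 + 4s + 20)(s + 9) = 0.

s = -2 + 4j, -2 - 4j, -9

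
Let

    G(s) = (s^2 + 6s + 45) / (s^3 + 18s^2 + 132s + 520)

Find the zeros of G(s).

Set the numerator to zero: s^2 + 6s + 45 = 0.
Factoring: (s^2 + 6s + 45) = 0.

s = -3 ± 6j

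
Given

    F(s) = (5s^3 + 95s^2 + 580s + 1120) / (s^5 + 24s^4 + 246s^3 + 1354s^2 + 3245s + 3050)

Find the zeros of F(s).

s = -8, -7, -4

Set the numerator to zero: 5s^3 + 95s^2 + 580s + 1120 = 0, i.e. 5·(s^3 + 19s^2 + 116s + 224) = 0.
Factoring: (s + 8)(s + 7)(s + 4) = 0.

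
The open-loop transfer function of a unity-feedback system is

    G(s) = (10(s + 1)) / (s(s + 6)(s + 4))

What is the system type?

Type 1

The denominator has 1 factor of s at the origin (free integrator), so this is a Type 1 system.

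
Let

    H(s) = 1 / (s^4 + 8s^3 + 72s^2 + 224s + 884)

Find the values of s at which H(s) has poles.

The poles are the roots of the denominator s^4 + 8s^3 + 72s^2 + 224s + 884 = 0.
No real roots exist; factor into two real quadratics: (s^2 + 6s + 34)(s^2 + 2s + 26) = 0.
Each quadratic gives a conjugate pair via the quadratic formula.

s = -3 + 5j, -3 - 5j, -1 + 5j, -1 - 5j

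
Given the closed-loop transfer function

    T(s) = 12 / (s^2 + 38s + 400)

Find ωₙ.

Compare the denominator to the standard form s^2 + 2ζωₙs + ωₙ².
ωₙ² = 400, so ωₙ = 20 rad/s.

ωₙ = 20 rad/s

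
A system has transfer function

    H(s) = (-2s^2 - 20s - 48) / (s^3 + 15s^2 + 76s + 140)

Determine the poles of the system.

s = -4 + 2j, -4 - 2j, -7

The poles are the roots of the denominator s^3 + 15s^2 + 76s + 140 = 0.
Trying s = -7: the polynomial evaluates to 0, so (s + 7) is a factor.
Dividing out leaves s^2 + 8s + 20 = 0.
The quadratic formula then gives s = -4 ± 2j.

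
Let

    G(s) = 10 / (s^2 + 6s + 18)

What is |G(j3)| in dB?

Substitute s = j3: numerator = 10, denominator = 9 + j18.
|G(j3)| = |10| / |9 + j18| = 10 / 20.125 ≈ 0.4969.
In decibels: 20·log₁₀(0.4969) ≈ -6.07 dB.

|G(j3)|_dB ≈ -6.07 dB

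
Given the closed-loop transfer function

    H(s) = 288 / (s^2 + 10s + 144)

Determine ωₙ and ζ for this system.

ωₙ = 12 rad/s, ζ ≈ 0.4167

Compare the denominator to the standard form s^2 + 2ζωₙs + ωₙ².
ωₙ² = 144, so ωₙ = 12 rad/s.
2ζωₙ = 10, so ζ = 10/(2·12) ≈ 0.4167.
With ζ = 0.4167 the response is underdamped.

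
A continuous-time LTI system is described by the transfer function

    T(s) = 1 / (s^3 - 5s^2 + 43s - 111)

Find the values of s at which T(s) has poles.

s = 1 ± 6j, 3

The poles are the roots of the denominator s^3 - 5s^2 + 43s - 111 = 0.
Trying s = 3: the polynomial evaluates to 0, so (s - 3) is a factor.
Dividing out leaves s^2 - 2s + 37 = 0.
The quadratic formula then gives s = 1 ± 6j.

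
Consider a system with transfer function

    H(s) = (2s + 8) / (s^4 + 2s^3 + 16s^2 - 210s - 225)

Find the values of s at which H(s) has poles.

The poles are the roots of the denominator s^4 + 2s^3 + 16s^2 - 210s - 225 = 0.
Trying s = 5: the polynomial evaluates to 0, so (s - 5) is a factor.
Dividing out leaves s^3 + 7s^2 + 51s + 45 = 0.
This factors further as (s^2 + 6s + 45)(s + 1) = 0.

s = -3 ± 6j, 5, -1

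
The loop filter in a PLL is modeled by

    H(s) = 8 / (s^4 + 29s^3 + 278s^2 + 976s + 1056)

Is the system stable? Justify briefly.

stable

The denominator s^4 + 29s^3 + 278s^2 + 976s + 1056 factors as (s + 11)(s + 12)(s + 2)(s + 4), giving poles at s = -11, -12, -2, -4.
Since all poles lie strictly in the left half-plane, the system is stable.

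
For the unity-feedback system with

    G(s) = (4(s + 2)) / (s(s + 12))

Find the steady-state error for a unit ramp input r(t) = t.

G(s) has one pole at the origin.
This is a Type 1 system. Kv = lim_{s→0} s·G(s) = 8/12 = 2/3.
e_ss = 1/Kv = 1/(2/3) = 3/2 ≈ 1.500.

e_ss = 1.500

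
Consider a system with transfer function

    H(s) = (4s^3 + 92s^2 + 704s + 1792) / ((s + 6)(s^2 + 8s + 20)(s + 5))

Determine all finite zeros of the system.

Set the numerator to zero: 4s^3 + 92s^2 + 704s + 1792 = 0, i.e. 4·(s^3 + 23s^2 + 176s + 448) = 0.
Factoring: (s + 7)(s + 8)^2 = 0.

s = -7, -8, -8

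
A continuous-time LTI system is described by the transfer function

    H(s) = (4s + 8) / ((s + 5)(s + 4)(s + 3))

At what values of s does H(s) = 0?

Set the numerator to zero: 4s + 8 = 0, i.e. 4·(s + 2) = 0.
So s = -2.

s = -2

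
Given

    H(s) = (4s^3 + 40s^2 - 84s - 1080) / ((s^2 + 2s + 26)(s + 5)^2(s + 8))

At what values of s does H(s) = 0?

Set the numerator to zero: 4s^3 + 40s^2 - 84s - 1080 = 0, i.e. 4·(s^3 + 10s^2 - 21s - 270) = 0.
Factoring: (s - 5)(s + 6)(s + 9) = 0.

s = 5, -6, -9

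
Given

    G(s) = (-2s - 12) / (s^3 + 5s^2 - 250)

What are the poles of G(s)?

s = 5, -5 ± 5j

The poles are the roots of the denominator s^3 + 5s^2 - 250 = 0.
Trying s = 5: the polynomial evaluates to 0, so (s - 5) is a factor.
Dividing out leaves s^2 + 10s + 50 = 0.
The quadratic formula then gives s = -5 ± 5j.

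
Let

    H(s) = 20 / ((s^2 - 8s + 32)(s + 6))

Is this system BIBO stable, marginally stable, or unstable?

unstable

The poles can be read from the denominator factors: s = 4 ± 4j, -6.
Since the pole(s) at s = 4 ± 4j lie in the right half-plane, the system is unstable.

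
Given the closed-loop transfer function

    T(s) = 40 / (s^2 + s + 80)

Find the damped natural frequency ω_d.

ω_d ≈ 8.930 rad/s

Comparing s^2 + s + 80 to s^2 + 2ζωₙs + ωₙ²: ωₙ = √80 ≈ 8.944 rad/s and ζ = 1/(2·√80) ≈ 0.05590.
ζωₙ = 1/2 = 0.5, so ω_d = ωₙ√(1−ζ²) = √(ωₙ² − (ζωₙ)²) = √(80 − 0.5²) = √79.75 ≈ 8.930 rad/s.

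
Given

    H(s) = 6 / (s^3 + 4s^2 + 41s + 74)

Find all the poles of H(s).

The poles are the roots of the denominator s^3 + 4s^2 + 41s + 74 = 0.
Trying s = -2: the polynomial evaluates to 0, so (s + 2) is a factor.
Dividing out leaves s^2 + 2s + 37 = 0.
The quadratic formula then gives s = -1 ± 6j.

s = -1 + 6j, -1 - 6j, -2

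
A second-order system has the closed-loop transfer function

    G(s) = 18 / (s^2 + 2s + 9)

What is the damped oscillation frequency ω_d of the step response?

Comparing s^2 + 2s + 9 to s^2 + 2ζωₙs + ωₙ²: ωₙ = 3 rad/s and ζ = 2/(2·3) ≈ 0.3333.
ζωₙ = 2/2 = 1, so ω_d = ωₙ√(1−ζ²) = √(ωₙ² − (ζωₙ)²) = √(9 − 1²) = √8 ≈ 2.828 rad/s.

ω_d ≈ 2.828 rad/s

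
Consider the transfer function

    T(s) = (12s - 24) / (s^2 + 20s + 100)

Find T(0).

T(0) = -6/25 ≈ -0.2400

Set s = 0: T(0) = (-24) / (100) = -6/25.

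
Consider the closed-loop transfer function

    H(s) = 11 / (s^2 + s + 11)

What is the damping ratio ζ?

Compare the denominator to the standard form s^2 + 2ζωₙs + ωₙ².
ωₙ² = 11, so ωₙ = √11 ≈ 3.317 rad/s.
2ζωₙ = 1, so ζ = 1/(2·√11) ≈ 0.1508.

ζ ≈ 0.1508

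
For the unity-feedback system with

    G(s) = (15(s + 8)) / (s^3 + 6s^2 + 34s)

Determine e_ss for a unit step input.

e_ss = 0

G(s) has one pole at the origin.
This is a Type 1 system; for a step input the steady-state error is zero.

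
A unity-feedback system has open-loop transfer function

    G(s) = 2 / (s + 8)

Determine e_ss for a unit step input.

G(s) has no poles at the origin.
This is a Type 0 system. Kp = lim_{s→0} G(s) = 2/8 = 1/4.
e_ss = 1/(1 + Kp) = 1/(1 + 1/4) = 4/5 ≈ 0.8000.

e_ss = 0.8000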